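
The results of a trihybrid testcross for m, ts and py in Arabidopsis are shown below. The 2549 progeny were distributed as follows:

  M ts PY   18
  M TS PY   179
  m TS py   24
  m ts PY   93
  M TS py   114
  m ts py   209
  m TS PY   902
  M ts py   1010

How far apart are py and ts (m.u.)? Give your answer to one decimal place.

The two most frequent reciprocal classes, m TS PY and M ts py, are the parental types, so the F1 was m TS PY / M ts py.
The two rarest classes, m TS py and M ts PY, are the double crossovers. Comparing them with the parentals, only the py allele has switched, so py is the middle locus and the order is m – py – ts.
Crossovers in the py–ts interval produce the single-crossover classes m ts PY and M TS py (93 + 114 = 207) plus the double crossovers (42).
RF(py–ts) = (207 + 42) / 2549 = 249/2549 = 0.0977 → 9.8 m.u.

9.8 m.u.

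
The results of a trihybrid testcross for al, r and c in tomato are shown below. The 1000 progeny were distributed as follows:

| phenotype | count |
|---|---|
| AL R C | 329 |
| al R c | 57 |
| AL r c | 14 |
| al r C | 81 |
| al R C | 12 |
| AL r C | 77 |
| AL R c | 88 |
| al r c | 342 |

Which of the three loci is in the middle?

The two most frequent reciprocal classes, al r c and AL R C, are the parental types, so the F1 was al r c / AL R C.
The two rarest classes, AL r c and al R C, are the double crossovers. Comparing them with the parentals, only the al allele has switched, so al is the middle locus and the order is r – al – c.

al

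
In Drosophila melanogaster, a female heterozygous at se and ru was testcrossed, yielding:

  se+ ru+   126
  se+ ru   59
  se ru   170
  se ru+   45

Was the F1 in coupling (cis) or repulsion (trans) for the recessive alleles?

The two most frequent classes are se+ ru+ (126) and se ru (170); these are the parental (non-recombinant) types.
So the F1 carried se+ ru+ on one chromosome and se ru on the other — the recessive alleles are on the same chromosome (cis / coupling).

cis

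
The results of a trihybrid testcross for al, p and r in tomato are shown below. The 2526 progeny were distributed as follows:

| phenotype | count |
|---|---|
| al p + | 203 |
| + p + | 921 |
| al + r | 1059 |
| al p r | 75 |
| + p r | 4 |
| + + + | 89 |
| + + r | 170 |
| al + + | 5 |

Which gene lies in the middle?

The two most frequent reciprocal classes, al + r and + p +, are the parental types, so the F1 was al + r / + p +.
The two rarest classes, al + + and + p r, are the double crossovers. Comparing them with the parentals, only the r allele has switched, so r is the middle locus and the order is p – r – al.

r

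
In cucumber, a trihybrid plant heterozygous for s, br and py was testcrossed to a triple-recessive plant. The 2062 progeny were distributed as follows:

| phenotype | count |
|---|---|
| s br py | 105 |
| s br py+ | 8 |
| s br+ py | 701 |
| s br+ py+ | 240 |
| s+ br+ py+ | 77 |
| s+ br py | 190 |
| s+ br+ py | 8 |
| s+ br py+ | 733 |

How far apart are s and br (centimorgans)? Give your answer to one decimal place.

9.6 centimorgans

The two most frequent reciprocal classes, s+ br py+ and s br+ py, are the parental types, so the F1 was s+ br py+ / s br+ py.
The two rarest classes, s br py+ and s+ br+ py, are the double crossovers. Comparing them with the parentals, only the s allele has switched, so s is the middle locus and the order is br – s – py.
Crossovers in the br–s interval produce the single-crossover classes s+ br+ py+ and s br py (77 + 105 = 182) plus the double crossovers (16).
RF(br–s) = (182 + 16) / 2062 = 198/2062 = 0.0960 → 9.6 centimorgans.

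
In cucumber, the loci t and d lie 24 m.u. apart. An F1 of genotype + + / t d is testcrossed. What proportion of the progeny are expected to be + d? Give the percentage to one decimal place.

12.0%

A map distance of 24 m.u. corresponds to a recombination frequency of 0.240.
The F1 is + + / t d, so + d is a recombinant gamete class with expected frequency r/2 = 0.240/2 = 0.1200.
That is 0.1200 = 12.0% of the progeny.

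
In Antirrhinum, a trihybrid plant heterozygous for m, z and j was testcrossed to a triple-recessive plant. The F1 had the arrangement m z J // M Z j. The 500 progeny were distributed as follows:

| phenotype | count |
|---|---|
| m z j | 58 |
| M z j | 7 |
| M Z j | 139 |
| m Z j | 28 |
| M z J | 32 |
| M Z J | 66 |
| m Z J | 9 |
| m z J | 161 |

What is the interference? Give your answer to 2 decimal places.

0.25

The two rarest classes, m Z J and M z j, are the double crossovers. Comparing them with the parentals, only the z allele has switched, so z is the middle locus and the order is m – z – j.
m–z: (60 + 16)/500 = 0.1520; z–j: (124 + 16)/500 = 0.2800.
Expected DCO frequency = 0.1520 × 0.2800 ≈ 0.04256; observed = 16/500 ≈ 0.03200.
Coefficient of coincidence = 0.03200/0.04256 ≈ 0.75; interference = 1 − 0.75 = 0.25.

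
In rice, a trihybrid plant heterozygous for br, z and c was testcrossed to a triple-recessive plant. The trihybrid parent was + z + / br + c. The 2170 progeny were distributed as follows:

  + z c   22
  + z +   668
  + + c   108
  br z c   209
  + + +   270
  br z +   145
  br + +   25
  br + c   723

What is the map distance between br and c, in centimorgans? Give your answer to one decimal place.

The two rarest classes, + z c and br + +, are the double crossovers. Comparing them with the parentals, only the c allele has switched, so c is the middle locus and the order is br – c – z.
Crossovers in the br–c interval produce the single-crossover classes br z + and + + c (145 + 108 = 253) plus the double crossovers (47).
RF(br–c) = (253 + 47) / 2170 = 300/2170 = 0.1382 → 13.8 centimorgans.

13.8 centimorgans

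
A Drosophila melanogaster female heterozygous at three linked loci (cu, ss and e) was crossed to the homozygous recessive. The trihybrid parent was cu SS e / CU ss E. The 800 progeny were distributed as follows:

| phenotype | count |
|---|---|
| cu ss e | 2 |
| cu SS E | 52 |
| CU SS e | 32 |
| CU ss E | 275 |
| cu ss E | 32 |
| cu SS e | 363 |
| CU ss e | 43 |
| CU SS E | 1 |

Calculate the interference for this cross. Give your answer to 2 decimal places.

0.63

The two rarest classes, cu ss e and CU SS E, are the double crossovers. Comparing them with the parentals, only the ss allele has switched, so ss is the middle locus and the order is e – ss – cu.
e–ss: (95 + 3)/800 = 0.1225; ss–cu: (64 + 3)/800 = 0.0838.
Expected DCO frequency = 0.1225 × 0.0838 ≈ 0.01027; observed = 3/800 ≈ 0.00375.
Coefficient of coincidence = 0.00375/0.01027 ≈ 0.37; interference = 1 − 0.37 = 0.63.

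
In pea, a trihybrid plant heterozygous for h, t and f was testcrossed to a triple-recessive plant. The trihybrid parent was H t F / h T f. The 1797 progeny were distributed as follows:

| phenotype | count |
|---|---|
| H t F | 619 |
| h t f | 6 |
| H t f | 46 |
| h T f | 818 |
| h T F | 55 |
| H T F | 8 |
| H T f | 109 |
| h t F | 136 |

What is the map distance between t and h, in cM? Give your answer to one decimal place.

The two rarest classes, H T F and h t f, are the double crossovers. Comparing them with the parentals, only the t allele has switched, so t is the middle locus and the order is h – t – f.
Crossovers in the h–t interval produce the single-crossover classes h t F and H T f (136 + 109 = 245) plus the double crossovers (14).
RF(h–t) = (245 + 14) / 1797 = 259/1797 = 0.1441 → 14.4 cM.

14.4 cM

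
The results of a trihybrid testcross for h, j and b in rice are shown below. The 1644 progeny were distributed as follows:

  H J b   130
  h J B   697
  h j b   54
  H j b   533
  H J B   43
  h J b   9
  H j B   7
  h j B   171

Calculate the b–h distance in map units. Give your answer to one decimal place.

The two most frequent reciprocal classes, H j b and h J B, are the parental types, so the F1 was H j b / h J B.
The two rarest classes, H j B and h J b, are the double crossovers. Comparing them with the parentals, only the b allele has switched, so b is the middle locus and the order is h – b – j.
Crossovers in the h–b interval produce the single-crossover classes h j b and H J B (54 + 43 = 97) plus the double crossovers (16).
RF(h–b) = (97 + 16) / 1644 = 113/1644 = 0.0687 → 6.9 map units.

6.9 map units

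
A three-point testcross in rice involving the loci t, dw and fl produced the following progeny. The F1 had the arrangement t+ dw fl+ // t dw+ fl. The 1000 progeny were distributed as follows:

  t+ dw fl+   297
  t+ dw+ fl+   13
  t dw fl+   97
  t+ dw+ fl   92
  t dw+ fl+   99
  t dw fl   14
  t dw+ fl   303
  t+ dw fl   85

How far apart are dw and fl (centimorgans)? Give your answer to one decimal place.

21.1 centimorgans

The two rarest classes, t+ dw+ fl+ and t dw fl, are the double crossovers. Comparing them with the parentals, only the dw allele has switched, so dw is the middle locus and the order is fl – dw – t.
Crossovers in the fl–dw interval produce the single-crossover classes t+ dw fl and t dw+ fl+ (85 + 99 = 184) plus the double crossovers (27).
RF(fl–dw) = (184 + 27) / 1000 = 211/1000 = 0.2110 → 21.1 centimorgans.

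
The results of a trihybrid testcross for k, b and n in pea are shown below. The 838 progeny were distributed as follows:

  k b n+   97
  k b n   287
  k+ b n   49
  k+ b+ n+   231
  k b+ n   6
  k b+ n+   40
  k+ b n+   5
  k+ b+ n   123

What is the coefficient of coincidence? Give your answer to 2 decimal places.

0.40

The two most frequent reciprocal classes, k+ b+ n+ and k b n, are the parental types, so the F1 was k+ b+ n+ / k b n.
The two rarest classes, k+ b n+ and k b+ n, are the double crossovers. Comparing them with the parentals, only the b allele has switched, so b is the middle locus and the order is k – b – n.
k–b: (89 + 11)/838 = 0.1193; b–n: (220 + 11)/838 = 0.2757.
Expected DCO frequency = 0.1193 × 0.2757 ≈ 0.03289; observed = 11/838 ≈ 0.01313.
Coefficient of coincidence = 0.01313/0.03289 ≈ 0.40.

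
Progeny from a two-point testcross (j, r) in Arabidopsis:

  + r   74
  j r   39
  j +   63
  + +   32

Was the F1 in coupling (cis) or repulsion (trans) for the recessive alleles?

The two most frequent classes are + r (74) and j + (63); these are the parental (non-recombinant) types.
So the F1 carried + r on one chromosome and j + on the other — the recessive alleles are on opposite chromosomes (trans / repulsion).

trans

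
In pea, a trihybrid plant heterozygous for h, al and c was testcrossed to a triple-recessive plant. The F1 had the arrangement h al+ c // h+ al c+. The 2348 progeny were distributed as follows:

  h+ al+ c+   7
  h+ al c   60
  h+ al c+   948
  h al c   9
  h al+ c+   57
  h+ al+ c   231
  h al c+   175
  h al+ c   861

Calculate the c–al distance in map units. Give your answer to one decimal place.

The two rarest classes, h al c and h+ al+ c+, are the double crossovers. Comparing them with the parentals, only the al allele has switched, so al is the middle locus and the order is c – al – h.
Crossovers in the c–al interval produce the single-crossover classes h al+ c+ and h+ al c (57 + 60 = 117) plus the double crossovers (16).
RF(c–al) = (117 + 16) / 2348 = 133/2348 = 0.0566 → 5.7 map units.

5.7 map units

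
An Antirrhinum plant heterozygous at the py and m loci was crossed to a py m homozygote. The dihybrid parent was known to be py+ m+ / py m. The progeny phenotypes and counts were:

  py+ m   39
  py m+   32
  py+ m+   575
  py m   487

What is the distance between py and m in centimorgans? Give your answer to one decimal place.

6.3 centimorgans

The recombinant classes are py+ m and py m+: 39 + 32 = 71.
Recombination frequency = 71/1133 = 0.0627 ≈ 6.3%, i.e. 6.3 centimorgans.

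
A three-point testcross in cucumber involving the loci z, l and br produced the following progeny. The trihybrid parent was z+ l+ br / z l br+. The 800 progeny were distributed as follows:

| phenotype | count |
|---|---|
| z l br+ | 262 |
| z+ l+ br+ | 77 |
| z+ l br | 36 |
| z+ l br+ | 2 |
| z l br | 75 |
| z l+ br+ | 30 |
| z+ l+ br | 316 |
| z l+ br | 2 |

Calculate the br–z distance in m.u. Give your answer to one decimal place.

19.5 m.u.

The two rarest classes, z l+ br and z+ l br+, are the double crossovers. Comparing them with the parentals, only the z allele has switched, so z is the middle locus and the order is l – z – br.
Crossovers in the z–br interval produce the single-crossover classes z+ l+ br+ and z l br (77 + 75 = 152) plus the double crossovers (4).
RF(z–br) = (152 + 4) / 800 = 156/800 = 0.1950 → 19.5 m.u.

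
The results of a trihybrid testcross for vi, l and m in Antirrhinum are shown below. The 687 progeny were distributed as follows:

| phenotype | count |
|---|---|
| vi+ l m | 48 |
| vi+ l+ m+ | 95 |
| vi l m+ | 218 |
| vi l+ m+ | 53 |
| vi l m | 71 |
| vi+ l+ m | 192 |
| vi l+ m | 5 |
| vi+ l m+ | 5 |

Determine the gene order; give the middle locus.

vi

The two most frequent reciprocal classes, vi+ l+ m and vi l m+, are the parental types, so the F1 was vi+ l+ m / vi l m+.
The two rarest classes, vi l+ m and vi+ l m+, are the double crossovers. Comparing them with the parentals, only the vi allele has switched, so vi is the middle locus and the order is l – vi – m.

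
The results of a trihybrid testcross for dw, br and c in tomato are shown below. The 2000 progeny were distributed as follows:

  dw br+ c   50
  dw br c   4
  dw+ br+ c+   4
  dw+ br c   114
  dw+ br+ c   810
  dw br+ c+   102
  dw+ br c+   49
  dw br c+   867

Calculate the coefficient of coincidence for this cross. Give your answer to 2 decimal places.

0.67

The two most frequent reciprocal classes, dw br c+ and dw+ br+ c, are the parental types, so the F1 was dw br c+ / dw+ br+ c.
The two rarest classes, dw br c and dw+ br+ c+, are the double crossovers. Comparing them with the parentals, only the c allele has switched, so c is the middle locus and the order is dw – c – br.
dw–c: (99 + 8)/2000 = 0.0535; c–br: (216 + 8)/2000 = 0.1120.
Expected DCO frequency = 0.0535 × 0.1120 ≈ 0.00599; observed = 8/2000 ≈ 0.00400.
Coefficient of coincidence = 0.00400/0.00599 ≈ 0.67.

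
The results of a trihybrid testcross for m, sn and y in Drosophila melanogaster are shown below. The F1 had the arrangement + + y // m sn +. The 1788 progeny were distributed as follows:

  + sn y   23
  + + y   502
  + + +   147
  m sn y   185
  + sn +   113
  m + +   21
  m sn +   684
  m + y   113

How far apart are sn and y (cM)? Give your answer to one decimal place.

21.0 cM

The two rarest classes, + sn y and m + +, are the double crossovers. Comparing them with the parentals, only the sn allele has switched, so sn is the middle locus and the order is y – sn – m.
Crossovers in the y–sn interval produce the single-crossover classes + + + and m sn y (147 + 185 = 332) plus the double crossovers (44).
RF(y–sn) = (332 + 44) / 1788 = 376/1788 = 0.2103 → 21.0 cM.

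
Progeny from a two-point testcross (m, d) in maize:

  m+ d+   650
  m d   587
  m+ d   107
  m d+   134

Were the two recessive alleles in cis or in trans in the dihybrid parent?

The two most frequent classes are m+ d+ (650) and m d (587); these are the parental (non-recombinant) types.
So the F1 carried m+ d+ on one chromosome and m d on the other — the recessive alleles are on the same chromosome (cis / coupling).

cis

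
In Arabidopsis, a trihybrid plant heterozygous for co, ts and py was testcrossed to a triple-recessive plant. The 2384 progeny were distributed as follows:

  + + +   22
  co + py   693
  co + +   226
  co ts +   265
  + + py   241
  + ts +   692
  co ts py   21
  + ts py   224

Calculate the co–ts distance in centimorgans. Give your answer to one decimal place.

The two most frequent reciprocal classes, + ts + and co + py, are the parental types, so the F1 was + ts + / co + py.
The two rarest classes, + + + and co ts py, are the double crossovers. Comparing them with the parentals, only the ts allele has switched, so ts is the middle locus and the order is co – ts – py.
Crossovers in the co–ts interval produce the single-crossover classes co ts + and + + py (265 + 241 = 506) plus the double crossovers (43).
RF(co–ts) = (506 + 43) / 2384 = 549/2384 = 0.2303 → 23.0 centimorgans.

23.0 centimorgans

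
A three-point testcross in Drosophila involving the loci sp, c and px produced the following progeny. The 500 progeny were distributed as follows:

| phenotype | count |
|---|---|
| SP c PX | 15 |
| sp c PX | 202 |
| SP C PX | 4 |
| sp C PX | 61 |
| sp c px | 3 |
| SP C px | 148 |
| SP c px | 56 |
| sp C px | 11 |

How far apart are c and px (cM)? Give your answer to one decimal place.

The two most frequent reciprocal classes, sp c PX and SP C px, are the parental types, so the F1 was sp c PX / SP C px.
The two rarest classes, sp c px and SP C PX, are the double crossovers. Comparing them with the parentals, only the px allele has switched, so px is the middle locus and the order is sp – px – c.
Crossovers in the px–c interval produce the single-crossover classes sp C PX and SP c px (61 + 56 = 117) plus the double crossovers (7).
RF(px–c) = (117 + 7) / 500 = 124/500 = 0.2480 → 24.8 cM.

24.8 cM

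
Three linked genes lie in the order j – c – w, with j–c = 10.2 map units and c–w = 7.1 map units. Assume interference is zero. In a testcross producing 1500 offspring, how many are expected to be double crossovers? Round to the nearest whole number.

Map distances give recombination frequencies of 0.102 and 0.071 for the two intervals.
With no interference, expected double-crossover frequency = 0.102 × 0.071 = 0.00724.
Expected number = 0.00724 × 1500 = 10.86 ≈ 11.

11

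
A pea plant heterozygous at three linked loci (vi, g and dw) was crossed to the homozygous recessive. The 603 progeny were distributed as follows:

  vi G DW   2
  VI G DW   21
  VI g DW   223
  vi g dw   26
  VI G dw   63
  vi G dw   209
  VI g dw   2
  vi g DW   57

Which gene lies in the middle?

The two most frequent reciprocal classes, vi G dw and VI g DW, are the parental types, so the F1 was vi G dw / VI g DW.
The two rarest classes, vi G DW and VI g dw, are the double crossovers. Comparing them with the parentals, only the dw allele has switched, so dw is the middle locus and the order is vi – dw – g.

dw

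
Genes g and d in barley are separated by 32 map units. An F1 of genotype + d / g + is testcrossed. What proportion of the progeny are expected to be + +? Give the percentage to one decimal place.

A map distance of 32 map units corresponds to a recombination frequency of 0.320.
The F1 is + d / g +, so + + is a recombinant gamete class with expected frequency r/2 = 0.320/2 = 0.1600.
That is 0.1600 = 16.0% of the progeny.

16.0%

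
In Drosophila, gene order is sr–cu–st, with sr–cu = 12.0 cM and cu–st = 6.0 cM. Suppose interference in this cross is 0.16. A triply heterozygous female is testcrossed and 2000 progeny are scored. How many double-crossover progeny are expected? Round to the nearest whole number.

Map distances give recombination frequencies of 0.120 and 0.060 for the two intervals.
With interference 0.16 (so coincidence = 0.84), expected double-crossover frequency = 0.120 × 0.060 × 0.84 = 0.00605.
Expected number = 0.00605 × 2000 = 12.10 ≈ 12.

12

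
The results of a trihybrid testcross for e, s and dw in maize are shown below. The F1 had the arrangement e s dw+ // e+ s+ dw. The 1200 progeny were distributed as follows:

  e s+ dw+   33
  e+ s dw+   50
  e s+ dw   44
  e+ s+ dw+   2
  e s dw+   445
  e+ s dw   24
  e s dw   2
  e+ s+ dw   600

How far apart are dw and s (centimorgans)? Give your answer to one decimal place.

The two rarest classes, e s dw and e+ s+ dw+, are the double crossovers. Comparing them with the parentals, only the dw allele has switched, so dw is the middle locus and the order is s – dw – e.
Crossovers in the s–dw interval produce the single-crossover classes e s+ dw+ and e+ s dw (33 + 24 = 57) plus the double crossovers (4).
RF(s–dw) = (57 + 4) / 1200 = 61/1200 = 0.0508 → 5.1 centimorgans.

5.1 centimorgans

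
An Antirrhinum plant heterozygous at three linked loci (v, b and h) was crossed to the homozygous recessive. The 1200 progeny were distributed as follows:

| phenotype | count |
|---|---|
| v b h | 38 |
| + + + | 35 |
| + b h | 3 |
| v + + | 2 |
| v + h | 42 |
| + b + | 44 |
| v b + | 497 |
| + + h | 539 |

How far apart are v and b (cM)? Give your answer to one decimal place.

7.6 cM

The two most frequent reciprocal classes, + + h and v b +, are the parental types, so the F1 was + + h / v b +.
The two rarest classes, + b h and v + +, are the double crossovers. Comparing them with the parentals, only the b allele has switched, so b is the middle locus and the order is v – b – h.
Crossovers in the v–b interval produce the single-crossover classes v + h and + b + (42 + 44 = 86) plus the double crossovers (5).
RF(v–b) = (86 + 5) / 1200 = 91/1200 = 0.0758 → 7.6 cM.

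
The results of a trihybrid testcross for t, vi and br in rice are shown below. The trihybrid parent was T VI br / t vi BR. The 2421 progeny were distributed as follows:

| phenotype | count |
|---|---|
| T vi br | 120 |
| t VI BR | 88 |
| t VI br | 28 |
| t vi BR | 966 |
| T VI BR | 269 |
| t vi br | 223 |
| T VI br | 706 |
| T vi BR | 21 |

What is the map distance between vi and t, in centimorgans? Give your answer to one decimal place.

10.6 centimorgans

The two rarest classes, t VI br and T vi BR, are the double crossovers. Comparing them with the parentals, only the t allele has switched, so t is the middle locus and the order is br – t – vi.
Crossovers in the t–vi interval produce the single-crossover classes T vi br and t VI BR (120 + 88 = 208) plus the double crossovers (49).
RF(t–vi) = (208 + 49) / 2421 = 257/2421 = 0.1062 → 10.6 centimorgans.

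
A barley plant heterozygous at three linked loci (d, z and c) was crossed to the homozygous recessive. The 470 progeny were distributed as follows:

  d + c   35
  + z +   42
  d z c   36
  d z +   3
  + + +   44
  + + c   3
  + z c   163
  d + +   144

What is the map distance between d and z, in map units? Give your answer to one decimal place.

The two most frequent reciprocal classes, + z c and d + +, are the parental types, so the F1 was + z c / d + +.
The two rarest classes, + + c and d z +, are the double crossovers. Comparing them with the parentals, only the z allele has switched, so z is the middle locus and the order is c – z – d.
Crossovers in the z–d interval produce the single-crossover classes d z c and + + + (36 + 44 = 80) plus the double crossovers (6).
RF(z–d) = (80 + 6) / 470 = 86/470 = 0.1830 → 18.3 map units.

18.3 map units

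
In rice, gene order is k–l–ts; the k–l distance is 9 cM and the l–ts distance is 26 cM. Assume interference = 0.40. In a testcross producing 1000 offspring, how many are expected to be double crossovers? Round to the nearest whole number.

Map distances give recombination frequencies of 0.090 and 0.260 for the two intervals.
With interference 0.40 (so coincidence = 0.60), expected double-crossover frequency = 0.090 × 0.260 × 0.60 = 0.01404.
Expected number = 0.01404 × 1000 = 14.04 ≈ 14.

14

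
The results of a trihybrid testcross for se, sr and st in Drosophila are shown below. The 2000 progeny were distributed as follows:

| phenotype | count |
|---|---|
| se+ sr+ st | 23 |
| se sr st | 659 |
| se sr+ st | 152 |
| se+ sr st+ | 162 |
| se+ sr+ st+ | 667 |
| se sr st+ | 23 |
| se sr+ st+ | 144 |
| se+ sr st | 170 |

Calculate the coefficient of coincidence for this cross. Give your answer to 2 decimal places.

0.71

The two most frequent reciprocal classes, se sr st and se+ sr+ st+, are the parental types, so the F1 was se sr st / se+ sr+ st+.
The two rarest classes, se sr st+ and se+ sr+ st, are the double crossovers. Comparing them with the parentals, only the st allele has switched, so st is the middle locus and the order is se – st – sr.
se–st: (314 + 46)/2000 = 0.1800; st–sr: (314 + 46)/2000 = 0.1800.
Expected DCO frequency = 0.1800 × 0.1800 ≈ 0.03240; observed = 46/2000 ≈ 0.02300.
Coefficient of coincidence = 0.02300/0.03240 ≈ 0.71.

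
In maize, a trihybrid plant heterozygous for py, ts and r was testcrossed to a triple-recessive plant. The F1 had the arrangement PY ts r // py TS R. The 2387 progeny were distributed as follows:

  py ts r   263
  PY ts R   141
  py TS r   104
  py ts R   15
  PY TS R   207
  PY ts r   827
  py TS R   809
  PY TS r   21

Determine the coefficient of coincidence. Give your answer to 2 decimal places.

The two rarest classes, PY TS r and py ts R, are the double crossovers. Comparing them with the parentals, only the ts allele has switched, so ts is the middle locus and the order is r – ts – py.
r–ts: (245 + 36)/2387 = 0.1177; ts–py: (470 + 36)/2387 = 0.2120.
Expected DCO frequency = 0.1177 × 0.2120 ≈ 0.02495; observed = 36/2387 ≈ 0.01508.
Coefficient of coincidence = 0.01508/0.02495 ≈ 0.60.

0.60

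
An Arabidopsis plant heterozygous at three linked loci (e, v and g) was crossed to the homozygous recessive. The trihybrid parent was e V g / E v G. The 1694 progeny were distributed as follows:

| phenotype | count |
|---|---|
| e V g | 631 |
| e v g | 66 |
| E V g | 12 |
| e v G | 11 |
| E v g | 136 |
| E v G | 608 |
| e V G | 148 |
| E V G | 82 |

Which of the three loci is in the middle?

The two rarest classes, E V g and e v G, are the double crossovers. Comparing them with the parentals, only the e allele has switched, so e is the middle locus and the order is g – e – v.

e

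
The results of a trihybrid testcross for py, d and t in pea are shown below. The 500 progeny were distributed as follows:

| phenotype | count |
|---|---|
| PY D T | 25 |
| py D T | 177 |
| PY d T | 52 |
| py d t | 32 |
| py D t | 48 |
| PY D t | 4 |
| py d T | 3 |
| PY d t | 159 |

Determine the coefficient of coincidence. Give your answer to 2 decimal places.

0.51

The two most frequent reciprocal classes, py D T and PY d t, are the parental types, so the F1 was py D T / PY d t.
The two rarest classes, py d T and PY D t, are the double crossovers. Comparing them with the parentals, only the d allele has switched, so d is the middle locus and the order is t – d – py.
t–d: (100 + 7)/500 = 0.2140; d–py: (57 + 7)/500 = 0.1280.
Expected DCO frequency = 0.2140 × 0.1280 ≈ 0.02739; observed = 7/500 ≈ 0.01400.
Coefficient of coincidence = 0.01400/0.02739 ≈ 0.51.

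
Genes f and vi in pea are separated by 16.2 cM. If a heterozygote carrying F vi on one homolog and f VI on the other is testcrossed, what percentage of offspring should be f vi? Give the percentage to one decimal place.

A map distance of 16.2 cM corresponds to a recombination frequency of 0.162.
The F1 is F vi / f VI, so f vi is a recombinant gamete class with expected frequency r/2 = 0.162/2 = 0.0810.
That is 0.0810 = 8.1% of the progeny.

8.1%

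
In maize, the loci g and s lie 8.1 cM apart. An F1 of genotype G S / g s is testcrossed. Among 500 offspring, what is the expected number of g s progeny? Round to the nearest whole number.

230

A map distance of 8.1 cM corresponds to a recombination frequency of 0.081.
The F1 is G S / g s, so g s is a parental gamete class with expected frequency (1 − r)/2 = 0.919/2 = 0.4595.
Expected number = 0.4595 × 500 = 229.75 ≈ 230.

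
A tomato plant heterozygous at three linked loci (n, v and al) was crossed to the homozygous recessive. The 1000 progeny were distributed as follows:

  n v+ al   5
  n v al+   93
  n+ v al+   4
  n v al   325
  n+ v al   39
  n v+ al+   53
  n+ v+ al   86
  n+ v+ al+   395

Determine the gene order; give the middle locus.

v

The two most frequent reciprocal classes, n v al and n+ v+ al+, are the parental types, so the F1 was n v al / n+ v+ al+.
The two rarest classes, n v+ al and n+ v al+, are the double crossovers. Comparing them with the parentals, only the v allele has switched, so v is the middle locus and the order is al – v – n.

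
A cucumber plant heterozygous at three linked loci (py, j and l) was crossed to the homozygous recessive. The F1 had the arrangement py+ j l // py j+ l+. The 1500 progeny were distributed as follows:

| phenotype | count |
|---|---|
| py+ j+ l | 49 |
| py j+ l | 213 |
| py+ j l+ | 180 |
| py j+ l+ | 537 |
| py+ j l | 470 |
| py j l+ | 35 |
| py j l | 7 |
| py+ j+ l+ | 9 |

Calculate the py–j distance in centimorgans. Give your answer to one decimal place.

6.7 centimorgans

The two rarest classes, py j l and py+ j+ l+, are the double crossovers. Comparing them with the parentals, only the py allele has switched, so py is the middle locus and the order is j – py – l.
Crossovers in the j–py interval produce the single-crossover classes py+ j+ l and py j l+ (49 + 35 = 84) plus the double crossovers (16).
RF(j–py) = (84 + 16) / 1500 = 100/1500 = 0.0667 → 6.7 centimorgans.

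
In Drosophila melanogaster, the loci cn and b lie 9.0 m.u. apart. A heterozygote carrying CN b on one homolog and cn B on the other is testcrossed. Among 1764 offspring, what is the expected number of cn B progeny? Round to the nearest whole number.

A map distance of 9.0 m.u. corresponds to a recombination frequency of 0.090.
The F1 is CN b / cn B, so cn B is a parental gamete class with expected frequency (1 − r)/2 = 0.910/2 = 0.4550.
Expected number = 0.4550 × 1764 = 802.62 ≈ 803.

803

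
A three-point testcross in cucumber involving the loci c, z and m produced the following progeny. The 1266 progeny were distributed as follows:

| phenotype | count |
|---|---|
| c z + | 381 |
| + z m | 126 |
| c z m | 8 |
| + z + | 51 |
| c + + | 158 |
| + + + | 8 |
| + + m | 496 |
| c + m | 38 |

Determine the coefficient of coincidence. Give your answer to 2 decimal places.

The two most frequent reciprocal classes, c z + and + + m, are the parental types, so the F1 was c z + / + + m.
The two rarest classes, c z m and + + +, are the double crossovers. Comparing them with the parentals, only the m allele has switched, so m is the middle locus and the order is c – m – z.
c–m: (89 + 16)/1266 = 0.0829; m–z: (284 + 16)/1266 = 0.2370.
Expected DCO frequency = 0.0829 × 0.2370 ≈ 0.01965; observed = 16/1266 ≈ 0.01264.
Coefficient of coincidence = 0.01264/0.01965 ≈ 0.64.

0.64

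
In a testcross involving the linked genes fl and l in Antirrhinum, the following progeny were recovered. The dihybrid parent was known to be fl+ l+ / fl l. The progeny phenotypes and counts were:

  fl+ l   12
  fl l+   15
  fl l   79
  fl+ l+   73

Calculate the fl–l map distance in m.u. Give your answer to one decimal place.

15.1 m.u.

The recombinant classes are fl+ l and fl l+: 12 + 15 = 27.
Recombination frequency = 27/179 = 0.1508 ≈ 15.1%, i.e. 15.1 m.u.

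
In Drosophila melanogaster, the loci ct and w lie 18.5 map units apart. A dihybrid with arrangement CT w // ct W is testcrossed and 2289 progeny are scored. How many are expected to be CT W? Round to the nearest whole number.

A map distance of 18.5 map units corresponds to a recombination frequency of 0.185.
The F1 is CT w / ct W, so CT W is a recombinant gamete class with expected frequency r/2 = 0.185/2 = 0.0925.
Expected number = 0.0925 × 2289 = 211.73 ≈ 212.

212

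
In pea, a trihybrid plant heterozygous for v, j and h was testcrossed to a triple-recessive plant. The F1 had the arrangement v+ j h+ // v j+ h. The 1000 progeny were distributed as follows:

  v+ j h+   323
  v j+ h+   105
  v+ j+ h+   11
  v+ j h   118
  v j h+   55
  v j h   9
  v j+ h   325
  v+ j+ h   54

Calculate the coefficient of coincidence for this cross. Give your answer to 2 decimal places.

0.64

The two rarest classes, v+ j+ h+ and v j h, are the double crossovers. Comparing them with the parentals, only the j allele has switched, so j is the middle locus and the order is h – j – v.
h–j: (223 + 20)/1000 = 0.2430; j–v: (109 + 20)/1000 = 0.1290.
Expected DCO frequency = 0.2430 × 0.1290 ≈ 0.03135; observed = 20/1000 ≈ 0.02000.
Coefficient of coincidence = 0.02000/0.03135 ≈ 0.64.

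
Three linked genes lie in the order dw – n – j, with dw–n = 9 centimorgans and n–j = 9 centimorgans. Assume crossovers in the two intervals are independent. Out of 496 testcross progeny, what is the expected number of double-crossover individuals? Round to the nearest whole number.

4

Map distances give recombination frequencies of 0.090 and 0.090 for the two intervals.
With no interference, expected double-crossover frequency = 0.090 × 0.090 = 0.00810.
Expected number = 0.00810 × 496 = 4.02 ≈ 4.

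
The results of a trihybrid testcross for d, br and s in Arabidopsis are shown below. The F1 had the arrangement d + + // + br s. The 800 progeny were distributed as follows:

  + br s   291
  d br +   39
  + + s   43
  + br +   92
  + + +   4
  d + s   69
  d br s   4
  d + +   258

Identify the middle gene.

d

The two rarest classes, + + + and d br s, are the double crossovers. Comparing them with the parentals, only the d allele has switched, so d is the middle locus and the order is br – d – s.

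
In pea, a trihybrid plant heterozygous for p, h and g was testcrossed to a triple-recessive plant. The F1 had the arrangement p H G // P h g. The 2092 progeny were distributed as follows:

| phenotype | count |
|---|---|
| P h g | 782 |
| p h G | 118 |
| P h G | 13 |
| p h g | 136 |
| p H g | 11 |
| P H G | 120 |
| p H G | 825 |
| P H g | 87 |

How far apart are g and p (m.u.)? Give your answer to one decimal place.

13.4 m.u.

The two rarest classes, p H g and P h G, are the double crossovers. Comparing them with the parentals, only the g allele has switched, so g is the middle locus and the order is p – g – h.
Crossovers in the p–g interval produce the single-crossover classes P H G and p h g (120 + 136 = 256) plus the double crossovers (24).
RF(p–g) = (256 + 24) / 2092 = 280/2092 = 0.1338 → 13.4 m.u.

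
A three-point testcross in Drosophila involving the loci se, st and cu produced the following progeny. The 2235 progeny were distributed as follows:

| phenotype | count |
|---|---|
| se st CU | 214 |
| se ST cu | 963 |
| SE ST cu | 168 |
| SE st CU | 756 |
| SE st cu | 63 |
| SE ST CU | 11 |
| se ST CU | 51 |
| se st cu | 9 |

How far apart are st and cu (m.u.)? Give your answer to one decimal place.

6.0 m.u.

The two most frequent reciprocal classes, se ST cu and SE st CU, are the parental types, so the F1 was se ST cu / SE st CU.
The two rarest classes, se st cu and SE ST CU, are the double crossovers. Comparing them with the parentals, only the st allele has switched, so st is the middle locus and the order is se – st – cu.
Crossovers in the st–cu interval produce the single-crossover classes se ST CU and SE st cu (51 + 63 = 114) plus the double crossovers (20).
RF(st–cu) = (114 + 20) / 2235 = 134/2235 = 0.0600 → 6.0 m.u.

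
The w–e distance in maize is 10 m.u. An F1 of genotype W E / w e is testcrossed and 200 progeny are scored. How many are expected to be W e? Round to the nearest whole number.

10

A map distance of 10 m.u. corresponds to a recombination frequency of 0.100.
The F1 is W E / w e, so W e is a recombinant gamete class with expected frequency r/2 = 0.100/2 = 0.0500.
Expected number = 0.0500 × 200 = 10.00 ≈ 10.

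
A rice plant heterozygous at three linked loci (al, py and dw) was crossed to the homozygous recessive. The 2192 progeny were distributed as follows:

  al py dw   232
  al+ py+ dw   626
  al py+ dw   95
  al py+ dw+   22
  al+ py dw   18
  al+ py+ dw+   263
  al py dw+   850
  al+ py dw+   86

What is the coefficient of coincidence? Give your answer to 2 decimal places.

0.74

The two most frequent reciprocal classes, al+ py+ dw and al py dw+, are the parental types, so the F1 was al+ py+ dw / al py dw+.
The two rarest classes, al+ py dw and al py+ dw+, are the double crossovers. Comparing them with the parentals, only the py allele has switched, so py is the middle locus and the order is dw – py – al.
dw–py: (495 + 40)/2192 = 0.2441; py–al: (181 + 40)/2192 = 0.1008.
Expected DCO frequency = 0.2441 × 0.1008 ≈ 0.02461; observed = 40/2192 ≈ 0.01825.
Coefficient of coincidence = 0.01825/0.02461 ≈ 0.74.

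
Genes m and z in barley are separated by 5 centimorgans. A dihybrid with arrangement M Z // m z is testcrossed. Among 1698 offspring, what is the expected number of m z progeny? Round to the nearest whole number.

A map distance of 5 centimorgans corresponds to a recombination frequency of 0.050.
The F1 is M Z / m z, so m z is a parental gamete class with expected frequency (1 − r)/2 = 0.950/2 = 0.4750.
Expected number = 0.4750 × 1698 = 806.55 ≈ 807.

807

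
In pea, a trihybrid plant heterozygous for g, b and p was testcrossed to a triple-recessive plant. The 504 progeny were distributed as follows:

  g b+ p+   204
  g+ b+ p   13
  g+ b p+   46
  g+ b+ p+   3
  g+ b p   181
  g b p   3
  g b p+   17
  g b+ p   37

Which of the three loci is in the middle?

g

The two most frequent reciprocal classes, g b+ p+ and g+ b p, are the parental types, so the F1 was g b+ p+ / g+ b p.
The two rarest classes, g+ b+ p+ and g b p, are the double crossovers. Comparing them with the parentals, only the g allele has switched, so g is the middle locus and the order is p – g – b.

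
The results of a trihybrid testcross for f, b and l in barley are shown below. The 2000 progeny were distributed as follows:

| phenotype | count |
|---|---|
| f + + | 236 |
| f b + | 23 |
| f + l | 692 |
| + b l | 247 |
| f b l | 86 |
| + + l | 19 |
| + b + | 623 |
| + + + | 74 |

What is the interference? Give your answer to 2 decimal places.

0.21

The two most frequent reciprocal classes, f + l and + b +, are the parental types, so the F1 was f + l / + b +.
The two rarest classes, + + l and f b +, are the double crossovers. Comparing them with the parentals, only the f allele has switched, so f is the middle locus and the order is l – f – b.
l–f: (483 + 42)/2000 = 0.2625; f–b: (160 + 42)/2000 = 0.1010.
Expected DCO frequency = 0.2625 × 0.1010 ≈ 0.02651; observed = 42/2000 ≈ 0.02100.
Coefficient of coincidence = 0.02100/0.02651 ≈ 0.79; interference = 1 − 0.79 = 0.21.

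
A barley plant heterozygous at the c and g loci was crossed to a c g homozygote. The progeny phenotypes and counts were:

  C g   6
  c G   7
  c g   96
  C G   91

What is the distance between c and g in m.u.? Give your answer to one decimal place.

The two most frequent classes, C G (91) and c g (96), are the parental types, so the F1 was C G / c g.
The recombinant classes are C g and c G: 6 + 7 = 13.
Recombination frequency = 13/200 = 0.0650 ≈ 6.5%, i.e. 6.5 m.u.

6.5 m.u.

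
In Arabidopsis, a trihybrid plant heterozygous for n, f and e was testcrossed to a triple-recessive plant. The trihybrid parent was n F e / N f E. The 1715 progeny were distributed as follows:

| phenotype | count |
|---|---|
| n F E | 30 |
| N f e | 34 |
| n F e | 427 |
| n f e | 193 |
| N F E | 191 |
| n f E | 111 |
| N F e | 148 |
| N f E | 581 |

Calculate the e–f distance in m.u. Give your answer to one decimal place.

26.1 m.u.

The two rarest classes, n F E and N f e, are the double crossovers. Comparing them with the parentals, only the e allele has switched, so e is the middle locus and the order is n – e – f.
Crossovers in the e–f interval produce the single-crossover classes n f e and N F E (193 + 191 = 384) plus the double crossovers (64).
RF(e–f) = (384 + 64) / 1715 = 448/1715 = 0.2612 → 26.1 m.u.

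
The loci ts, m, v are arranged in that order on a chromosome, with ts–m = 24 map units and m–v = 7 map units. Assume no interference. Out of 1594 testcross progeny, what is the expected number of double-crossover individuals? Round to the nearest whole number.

Map distances give recombination frequencies of 0.240 and 0.070 for the two intervals.
With no interference, expected double-crossover frequency = 0.240 × 0.070 = 0.01680.
Expected number = 0.01680 × 1594 = 26.78 ≈ 27.

27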